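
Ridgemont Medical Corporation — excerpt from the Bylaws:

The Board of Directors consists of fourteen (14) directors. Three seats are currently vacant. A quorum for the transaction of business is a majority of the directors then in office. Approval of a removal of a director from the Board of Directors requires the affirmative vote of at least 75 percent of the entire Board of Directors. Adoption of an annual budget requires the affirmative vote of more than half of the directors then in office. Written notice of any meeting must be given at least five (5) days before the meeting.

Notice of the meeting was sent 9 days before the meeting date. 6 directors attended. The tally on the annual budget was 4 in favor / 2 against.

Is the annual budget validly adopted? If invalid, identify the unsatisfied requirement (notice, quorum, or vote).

Invalid — vote requirement not satisfied.

Notice: 9 days given; 5 required (9 ≥ 5). Satisfied.
Quorum: 6 present; quorum is 6. Satisfied.
Vote: the annual budget requires a majority of the directors then in office (11). A majority of 11 is 6, so 6 affirmative votes are needed; 4 voted in favor. Not satisfied.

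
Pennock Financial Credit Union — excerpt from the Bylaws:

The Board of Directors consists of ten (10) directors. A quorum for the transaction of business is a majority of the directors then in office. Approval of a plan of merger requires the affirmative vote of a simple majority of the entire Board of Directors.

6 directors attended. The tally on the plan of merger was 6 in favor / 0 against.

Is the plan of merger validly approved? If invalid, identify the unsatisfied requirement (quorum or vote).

Valid — all requirements satisfied.

Quorum: 6 present; quorum is 6. Satisfied.
Vote: the plan of merger requires a majority of the entire Board of Directors (10). A majority of 10 is 6, so 6 affirmative votes are needed; 6 voted in favor. Satisfied.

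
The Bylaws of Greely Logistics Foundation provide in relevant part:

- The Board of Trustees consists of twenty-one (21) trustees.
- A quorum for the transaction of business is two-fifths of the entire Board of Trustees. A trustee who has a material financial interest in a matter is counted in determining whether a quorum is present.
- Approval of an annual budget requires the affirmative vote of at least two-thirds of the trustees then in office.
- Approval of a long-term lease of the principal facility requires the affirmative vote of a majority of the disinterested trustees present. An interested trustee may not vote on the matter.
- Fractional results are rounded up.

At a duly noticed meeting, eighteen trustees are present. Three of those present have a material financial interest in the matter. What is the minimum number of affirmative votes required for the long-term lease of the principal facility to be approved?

The long-term lease of the principal facility requires a majority of the disinterested trustees present (18 − 3 = 15).
A majority of 15 is 8.

8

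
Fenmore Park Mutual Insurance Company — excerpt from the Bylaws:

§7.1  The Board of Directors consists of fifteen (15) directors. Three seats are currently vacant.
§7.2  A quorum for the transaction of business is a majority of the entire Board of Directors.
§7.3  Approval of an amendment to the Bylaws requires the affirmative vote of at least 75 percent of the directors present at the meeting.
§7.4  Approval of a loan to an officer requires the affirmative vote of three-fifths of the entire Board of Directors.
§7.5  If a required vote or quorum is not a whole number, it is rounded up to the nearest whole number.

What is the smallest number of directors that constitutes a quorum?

A majority of 15 is 8.

8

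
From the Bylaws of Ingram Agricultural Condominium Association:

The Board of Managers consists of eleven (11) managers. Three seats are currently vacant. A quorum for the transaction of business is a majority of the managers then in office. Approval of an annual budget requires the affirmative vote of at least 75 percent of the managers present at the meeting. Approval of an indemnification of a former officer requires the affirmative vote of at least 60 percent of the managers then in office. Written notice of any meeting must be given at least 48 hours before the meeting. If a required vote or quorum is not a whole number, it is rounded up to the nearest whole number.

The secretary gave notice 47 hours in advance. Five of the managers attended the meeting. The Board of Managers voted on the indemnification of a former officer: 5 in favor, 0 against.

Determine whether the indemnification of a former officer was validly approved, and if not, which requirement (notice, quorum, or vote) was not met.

Invalid — notice requirement not satisfied.

Notice: 47 hours given; 48 required (47 < 48). Not satisfied.
Quorum: 5 present; quorum is 5. Satisfied.
Vote: the indemnification of a former officer requires three-fifths of the managers then in office (8). 3/5 of 8 = 4.80, rounded up to 5, so 5 affirmative votes are needed; 5 voted in favor. Satisfied.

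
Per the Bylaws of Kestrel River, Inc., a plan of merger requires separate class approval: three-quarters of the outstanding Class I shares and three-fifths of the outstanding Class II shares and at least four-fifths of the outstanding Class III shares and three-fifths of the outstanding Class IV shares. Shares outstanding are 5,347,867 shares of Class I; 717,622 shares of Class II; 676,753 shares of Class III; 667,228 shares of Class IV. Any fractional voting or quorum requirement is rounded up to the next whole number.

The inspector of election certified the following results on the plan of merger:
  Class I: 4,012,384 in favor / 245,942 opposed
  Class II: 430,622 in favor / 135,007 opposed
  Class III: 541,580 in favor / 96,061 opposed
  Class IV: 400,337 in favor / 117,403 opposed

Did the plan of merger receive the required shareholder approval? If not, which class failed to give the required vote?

Approved — every class gave the required vote.

Class I: 3/4 of 5347867 = 4010900.25, rounded up to 4010901; 4,010,901 required, 4,012,384 in favor — approved.
Class II: 3/5 of 717622 = 430573.20, rounded up to 430574; 430,574 required, 430,622 in favor — approved.
Class III: 4/5 of 676753 = 541402.40, rounded up to 541403; 541,403 required, 541,580 in favor — approved.
Class IV: 3/5 of 667228 = 400336.80, rounded up to 400337; 400,337 required, 400,337 in favor — approved.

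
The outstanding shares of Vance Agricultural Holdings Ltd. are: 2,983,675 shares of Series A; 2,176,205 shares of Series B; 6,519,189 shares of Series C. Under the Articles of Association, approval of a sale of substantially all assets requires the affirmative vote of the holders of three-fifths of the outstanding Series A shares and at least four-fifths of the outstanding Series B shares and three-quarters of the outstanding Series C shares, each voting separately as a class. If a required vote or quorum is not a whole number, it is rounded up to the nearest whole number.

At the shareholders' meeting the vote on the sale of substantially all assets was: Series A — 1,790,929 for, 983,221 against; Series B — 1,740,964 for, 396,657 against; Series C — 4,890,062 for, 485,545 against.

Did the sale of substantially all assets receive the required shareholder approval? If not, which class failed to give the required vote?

Approved — every class gave the required vote.

Series A: 3/5 of 2983675 = 1790205; 1,790,205 required, 1,790,929 in favor — approved.
Series B: 4/5 of 2176205 = 1740964; 1,740,964 required, 1,740,964 in favor — approved.
Series C: 3/4 of 6519189 = 4889391.75, rounded up to 4889392; 4,889,392 required, 4,890,062 in favor — approved.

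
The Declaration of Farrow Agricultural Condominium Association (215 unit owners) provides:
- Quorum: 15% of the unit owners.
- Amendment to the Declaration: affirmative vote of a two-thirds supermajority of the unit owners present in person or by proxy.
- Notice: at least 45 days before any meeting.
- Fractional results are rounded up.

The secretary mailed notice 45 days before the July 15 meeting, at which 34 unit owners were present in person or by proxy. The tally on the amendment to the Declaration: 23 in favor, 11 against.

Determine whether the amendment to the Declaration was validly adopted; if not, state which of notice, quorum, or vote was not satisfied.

Valid — all requirements satisfied.

Notice: 45 days given; 45 required. Satisfied.
Quorum: 15% of 215 = 32.25, rounded up to 33; 34 present. Satisfied.
Vote: requires two-thirds of those present (34); 2/3 of 34 = 22.67, rounded up to 23, so 23 needed; 23 in favor. Satisfied.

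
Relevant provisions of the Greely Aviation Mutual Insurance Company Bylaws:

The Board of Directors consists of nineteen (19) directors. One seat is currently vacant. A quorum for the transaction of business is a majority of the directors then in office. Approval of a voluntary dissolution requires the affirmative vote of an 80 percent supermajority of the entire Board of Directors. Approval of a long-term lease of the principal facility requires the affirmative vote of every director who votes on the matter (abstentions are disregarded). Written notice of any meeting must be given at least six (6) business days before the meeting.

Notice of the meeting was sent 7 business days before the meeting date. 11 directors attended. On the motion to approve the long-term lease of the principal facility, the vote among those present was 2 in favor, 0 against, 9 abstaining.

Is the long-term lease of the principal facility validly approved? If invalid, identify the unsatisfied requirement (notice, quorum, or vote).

Notice: 7 business days given; 6 required (7 ≥ 6). Satisfied.
Quorum: 11 present; quorum is 10. Satisfied.
Vote: the long-term lease of the principal facility requires the unanimous vote of the votes cast (11 present − 9 abstaining = 2). Unanimous means all 2, so 2 affirmative votes are needed; 2 voted in favor. Satisfied.

Valid — all requirements satisfied.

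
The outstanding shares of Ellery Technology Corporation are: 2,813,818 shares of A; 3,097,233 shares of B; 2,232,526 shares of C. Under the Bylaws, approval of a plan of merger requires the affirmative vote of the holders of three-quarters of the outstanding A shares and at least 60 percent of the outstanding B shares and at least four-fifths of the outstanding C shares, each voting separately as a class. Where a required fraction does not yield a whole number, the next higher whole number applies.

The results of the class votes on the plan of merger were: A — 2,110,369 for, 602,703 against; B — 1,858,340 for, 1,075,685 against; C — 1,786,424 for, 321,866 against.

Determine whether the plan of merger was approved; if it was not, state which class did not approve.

A: 3/4 of 2813818 = 2110363.50, rounded up to 2110364; 2,110,364 required, 2,110,369 in favor — approved.
B: 3/5 of 3097233 = 1858339.80, rounded up to 1858340; 1,858,340 required, 1,858,340 in favor — approved.
C: 4/5 of 2232526 = 1786020.80, rounded up to 1786021; 1,786,021 required, 1,786,424 in favor — approved.

Approved — every class gave the required vote.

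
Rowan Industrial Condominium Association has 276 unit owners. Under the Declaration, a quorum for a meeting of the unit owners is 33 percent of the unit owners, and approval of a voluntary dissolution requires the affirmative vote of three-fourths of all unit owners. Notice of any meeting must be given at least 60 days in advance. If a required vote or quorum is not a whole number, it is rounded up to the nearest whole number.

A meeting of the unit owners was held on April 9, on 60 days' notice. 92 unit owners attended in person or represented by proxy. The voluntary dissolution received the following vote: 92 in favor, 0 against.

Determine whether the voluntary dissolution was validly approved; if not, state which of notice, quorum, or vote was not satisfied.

Invalid — vote requirement not satisfied.

Notice: 60 days given; 60 required. Satisfied.
Quorum: 33% of 276 = 91.08, rounded up to 92; 92 present. Satisfied.
Vote: requires three-fourths of all unit owners (276); 3/4 of 276 = 207, so 207 needed; 92 in favor. Not satisfied.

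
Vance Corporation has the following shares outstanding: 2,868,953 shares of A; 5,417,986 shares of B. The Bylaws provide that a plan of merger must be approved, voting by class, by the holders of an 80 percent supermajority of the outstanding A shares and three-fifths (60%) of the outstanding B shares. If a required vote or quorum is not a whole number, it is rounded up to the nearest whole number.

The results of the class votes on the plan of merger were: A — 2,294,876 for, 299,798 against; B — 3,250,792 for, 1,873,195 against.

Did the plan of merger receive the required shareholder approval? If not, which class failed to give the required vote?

Not approved — the A shares did not give the required vote.

A: 4/5 of 2868953 = 2295162.40, rounded up to 2295163; 2,295,163 required, 2,294,876 in favor — not approved.
B: 3/5 of 5417986 = 3250791.60, rounded up to 3250792; 3,250,792 required, 3,250,792 in favor — approved.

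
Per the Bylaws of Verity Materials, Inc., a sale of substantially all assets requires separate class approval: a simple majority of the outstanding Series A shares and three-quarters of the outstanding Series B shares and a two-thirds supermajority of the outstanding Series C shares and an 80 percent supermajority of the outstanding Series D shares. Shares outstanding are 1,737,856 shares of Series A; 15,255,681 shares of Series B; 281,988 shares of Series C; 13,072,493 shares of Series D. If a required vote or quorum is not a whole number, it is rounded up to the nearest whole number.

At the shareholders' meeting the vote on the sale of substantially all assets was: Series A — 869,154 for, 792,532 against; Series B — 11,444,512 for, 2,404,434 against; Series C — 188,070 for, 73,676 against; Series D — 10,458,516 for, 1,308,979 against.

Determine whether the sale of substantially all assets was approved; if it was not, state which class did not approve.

Series A: a majority of 1737856 is 868929; 868,929 required, 869,154 in favor — approved.
Series B: 3/4 of 15255681 = 11441760.75, rounded up to 11441761; 11,441,761 required, 11,444,512 in favor — approved.
Series C: 2/3 of 281988 = 187992; 187,992 required, 188,070 in favor — approved.
Series D: 4/5 of 13072493 = 10457994.40, rounded up to 10457995; 10,457,995 required, 10,458,516 in favor — approved.

Approved — every class gave the required vote.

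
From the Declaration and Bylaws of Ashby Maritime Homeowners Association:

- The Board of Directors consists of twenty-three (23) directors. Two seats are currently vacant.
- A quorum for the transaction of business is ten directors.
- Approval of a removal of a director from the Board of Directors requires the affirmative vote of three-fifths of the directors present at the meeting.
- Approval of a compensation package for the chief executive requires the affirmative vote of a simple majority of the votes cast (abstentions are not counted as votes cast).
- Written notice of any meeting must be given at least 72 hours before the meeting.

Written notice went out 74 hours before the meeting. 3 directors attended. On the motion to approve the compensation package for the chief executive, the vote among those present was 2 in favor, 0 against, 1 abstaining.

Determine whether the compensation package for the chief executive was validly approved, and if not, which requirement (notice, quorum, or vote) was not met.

Invalid — quorum requirement not satisfied.

Notice: 74 hours given; 72 required (74 ≥ 72). Satisfied.
Quorum: 3 present; quorum is 10. Not satisfied.
Vote: the compensation package for the chief executive requires a majority of the votes cast (3 present − 1 abstaining = 2). A majority of 2 is 2, so 2 affirmative votes are needed; 2 voted in favor. Satisfied. (Moot — without a quorum no business can be validly transacted.)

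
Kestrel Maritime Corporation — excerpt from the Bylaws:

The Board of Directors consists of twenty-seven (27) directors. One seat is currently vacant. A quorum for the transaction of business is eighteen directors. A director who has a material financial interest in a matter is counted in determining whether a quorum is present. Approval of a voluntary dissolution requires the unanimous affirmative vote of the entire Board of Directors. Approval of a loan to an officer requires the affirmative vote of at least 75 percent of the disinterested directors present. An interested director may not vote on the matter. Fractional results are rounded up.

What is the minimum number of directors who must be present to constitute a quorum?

The quorum is fixed at 18.

18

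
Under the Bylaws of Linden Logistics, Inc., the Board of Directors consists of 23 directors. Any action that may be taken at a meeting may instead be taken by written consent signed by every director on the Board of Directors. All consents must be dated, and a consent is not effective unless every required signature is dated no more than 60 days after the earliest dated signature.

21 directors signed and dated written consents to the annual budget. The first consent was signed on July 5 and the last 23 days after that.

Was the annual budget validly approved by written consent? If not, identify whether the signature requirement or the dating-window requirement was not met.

Signatures required: the unanimous vote of 23 — unanimous means all 23, so 23 needed; 21 signed. Insufficient.
Dating window: the latest signature is 23 days after the earliest; the limit is 60 days. Within the window.

Not effective — insufficient signatures.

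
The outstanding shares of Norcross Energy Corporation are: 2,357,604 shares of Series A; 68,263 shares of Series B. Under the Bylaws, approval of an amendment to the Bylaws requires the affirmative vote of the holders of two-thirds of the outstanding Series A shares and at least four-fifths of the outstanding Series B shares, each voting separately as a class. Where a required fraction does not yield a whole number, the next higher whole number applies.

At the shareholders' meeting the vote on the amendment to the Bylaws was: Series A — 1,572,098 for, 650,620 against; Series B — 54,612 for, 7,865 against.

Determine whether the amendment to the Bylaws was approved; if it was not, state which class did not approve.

Series A: 2/3 of 2357604 = 1571736; 1,571,736 required, 1,572,098 in favor — approved.
Series B: 4/5 of 68263 = 54610.40, rounded up to 54611; 54,611 required, 54,612 in favor — approved.

Approved — every class gave the required vote.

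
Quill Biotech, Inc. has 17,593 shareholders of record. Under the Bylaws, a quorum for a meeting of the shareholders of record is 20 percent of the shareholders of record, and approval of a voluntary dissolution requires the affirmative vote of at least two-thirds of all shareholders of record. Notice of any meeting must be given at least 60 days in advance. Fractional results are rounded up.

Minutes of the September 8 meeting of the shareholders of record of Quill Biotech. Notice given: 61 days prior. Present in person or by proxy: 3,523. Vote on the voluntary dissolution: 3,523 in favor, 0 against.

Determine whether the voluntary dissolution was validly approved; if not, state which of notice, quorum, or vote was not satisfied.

Invalid — vote requirement not satisfied.

Notice: 61 days given; 60 required. Satisfied.
Quorum: 20% of 17,593 = 3,518.60, rounded up to 3,519; 3,523 present. Satisfied.
Vote: requires two-thirds of all shareholders of record (17,593); 2/3 of 17593 = 11728.67, rounded up to 11729, so 11,729 needed; 3,523 in favor. Not satisfied.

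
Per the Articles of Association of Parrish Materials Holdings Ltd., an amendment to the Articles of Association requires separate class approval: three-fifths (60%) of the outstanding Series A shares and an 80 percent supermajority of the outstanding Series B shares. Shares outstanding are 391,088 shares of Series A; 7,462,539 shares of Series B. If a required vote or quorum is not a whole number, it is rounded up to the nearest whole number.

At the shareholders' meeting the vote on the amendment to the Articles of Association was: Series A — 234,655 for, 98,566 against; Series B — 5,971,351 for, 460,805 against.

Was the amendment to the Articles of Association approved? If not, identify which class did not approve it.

Series A: 3/5 of 391088 = 234652.80, rounded up to 234653; 234,653 required, 234,655 in favor — approved.
Series B: 4/5 of 7462539 = 5970031.20, rounded up to 5970032; 5,970,032 required, 5,971,351 in favor — approved.

Approved — every class gave the required vote.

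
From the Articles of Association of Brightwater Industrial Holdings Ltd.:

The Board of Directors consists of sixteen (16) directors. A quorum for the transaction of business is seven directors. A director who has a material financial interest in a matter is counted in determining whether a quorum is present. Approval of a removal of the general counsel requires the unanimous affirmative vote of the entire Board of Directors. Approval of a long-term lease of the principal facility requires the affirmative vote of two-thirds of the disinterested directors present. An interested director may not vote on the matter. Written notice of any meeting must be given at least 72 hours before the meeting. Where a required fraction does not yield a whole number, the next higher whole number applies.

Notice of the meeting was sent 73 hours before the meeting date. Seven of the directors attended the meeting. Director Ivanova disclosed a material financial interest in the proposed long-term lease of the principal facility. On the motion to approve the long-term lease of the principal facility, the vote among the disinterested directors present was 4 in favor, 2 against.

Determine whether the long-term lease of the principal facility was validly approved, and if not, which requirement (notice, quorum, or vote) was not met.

Valid — all requirements satisfied.

Notice: 73 hours given; 72 required (73 ≥ 72). Satisfied.
Quorum: 7 present (interested directors count toward quorum); quorum is 7. Satisfied.
Vote: the long-term lease of the principal facility requires two-thirds of the disinterested directors present (7 − 1 = 6). 2/3 of 6 = 4, so 4 affirmative votes are needed; 4 voted in favor. Satisfied.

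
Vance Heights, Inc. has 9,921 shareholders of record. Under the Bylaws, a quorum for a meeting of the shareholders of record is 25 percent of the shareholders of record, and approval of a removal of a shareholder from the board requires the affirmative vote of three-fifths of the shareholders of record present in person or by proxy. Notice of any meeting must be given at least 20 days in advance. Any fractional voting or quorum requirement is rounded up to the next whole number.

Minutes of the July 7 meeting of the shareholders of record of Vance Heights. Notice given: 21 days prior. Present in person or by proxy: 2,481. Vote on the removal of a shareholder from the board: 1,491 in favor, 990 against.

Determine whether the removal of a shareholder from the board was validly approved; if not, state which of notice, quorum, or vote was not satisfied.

Notice: 21 days given; 20 required. Satisfied.
Quorum: 25% of 9,921 = 2,480.25, rounded up to 2,481; 2,481 present. Satisfied.
Vote: requires three-fifths of those present (2,481); 3/5 of 2481 = 1488.60, rounded up to 1489, so 1,489 needed; 1,491 in favor. Satisfied.

Valid — all requirements satisfied.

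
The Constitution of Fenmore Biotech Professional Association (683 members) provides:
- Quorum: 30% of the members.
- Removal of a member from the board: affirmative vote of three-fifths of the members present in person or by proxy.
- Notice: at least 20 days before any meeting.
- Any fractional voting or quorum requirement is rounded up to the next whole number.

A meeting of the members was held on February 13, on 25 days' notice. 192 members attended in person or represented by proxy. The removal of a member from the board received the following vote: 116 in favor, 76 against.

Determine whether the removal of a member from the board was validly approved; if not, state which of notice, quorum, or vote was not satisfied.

Notice: 25 days given; 20 required. Satisfied.
Quorum: 30% of 683 = 204.90, rounded up to 205; 192 present. Not satisfied.
Vote: requires three-fifths of those present (192); 3/5 of 192 = 115.20, rounded up to 116, so 116 needed; 116 in favor. Satisfied.

Invalid — quorum requirement not satisfied.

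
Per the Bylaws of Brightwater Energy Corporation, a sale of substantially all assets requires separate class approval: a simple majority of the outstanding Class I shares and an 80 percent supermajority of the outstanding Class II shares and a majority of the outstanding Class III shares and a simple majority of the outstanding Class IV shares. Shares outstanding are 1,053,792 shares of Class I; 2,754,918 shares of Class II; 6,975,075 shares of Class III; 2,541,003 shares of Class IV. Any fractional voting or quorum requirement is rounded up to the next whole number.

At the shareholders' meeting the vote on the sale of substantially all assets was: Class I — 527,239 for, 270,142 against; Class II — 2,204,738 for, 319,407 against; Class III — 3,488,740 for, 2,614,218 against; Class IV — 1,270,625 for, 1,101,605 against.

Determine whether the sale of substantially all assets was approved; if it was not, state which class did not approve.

Approved — every class gave the required vote.

Class I: a majority of 1053792 is 526897; 526,897 required, 527,239 in favor — approved.
Class II: 4/5 of 2754918 = 2203934.40, rounded up to 2203935; 2,203,935 required, 2,204,738 in favor — approved.
Class III: a majority of 6975075 is 3487538; 3,487,538 required, 3,488,740 in favor — approved.
Class IV: a majority of 2541003 is 1270502; 1,270,502 required, 1,270,625 in favor — approved.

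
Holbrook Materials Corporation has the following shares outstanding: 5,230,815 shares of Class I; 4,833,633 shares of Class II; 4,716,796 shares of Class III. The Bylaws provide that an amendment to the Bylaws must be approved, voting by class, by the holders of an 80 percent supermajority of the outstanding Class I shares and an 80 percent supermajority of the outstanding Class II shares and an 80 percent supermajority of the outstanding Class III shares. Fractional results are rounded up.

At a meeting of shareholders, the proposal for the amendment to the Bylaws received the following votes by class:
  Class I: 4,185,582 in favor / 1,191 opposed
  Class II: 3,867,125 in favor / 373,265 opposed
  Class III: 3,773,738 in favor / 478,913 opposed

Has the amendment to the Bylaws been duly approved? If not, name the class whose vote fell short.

Class I: 4/5 of 5230815 = 4184652; 4,184,652 required, 4,185,582 in favor — approved.
Class II: 4/5 of 4833633 = 3866906.40, rounded up to 3866907; 3,866,907 required, 3,867,125 in favor — approved.
Class III: 4/5 of 4716796 = 3773436.80, rounded up to 3773437; 3,773,437 required, 3,773,738 in favor — approved.

Approved — every class gave the required vote.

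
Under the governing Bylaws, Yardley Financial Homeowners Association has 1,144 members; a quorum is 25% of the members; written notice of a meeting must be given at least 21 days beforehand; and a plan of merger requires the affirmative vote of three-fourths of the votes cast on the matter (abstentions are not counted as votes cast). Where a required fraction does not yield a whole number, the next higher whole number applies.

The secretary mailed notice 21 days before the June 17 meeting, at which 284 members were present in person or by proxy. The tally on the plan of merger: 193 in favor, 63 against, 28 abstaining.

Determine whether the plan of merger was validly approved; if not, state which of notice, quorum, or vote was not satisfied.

Notice: 21 days given; 21 required. Satisfied.
Quorum: 25% of 1,144 = 286; 284 present. Not satisfied.
Vote: requires three-fourths of the votes cast (284 − 28 abstaining = 256); 3/4 of 256 = 192, so 192 needed; 193 in favor. Satisfied.

Invalid — quorum requirement not satisfied.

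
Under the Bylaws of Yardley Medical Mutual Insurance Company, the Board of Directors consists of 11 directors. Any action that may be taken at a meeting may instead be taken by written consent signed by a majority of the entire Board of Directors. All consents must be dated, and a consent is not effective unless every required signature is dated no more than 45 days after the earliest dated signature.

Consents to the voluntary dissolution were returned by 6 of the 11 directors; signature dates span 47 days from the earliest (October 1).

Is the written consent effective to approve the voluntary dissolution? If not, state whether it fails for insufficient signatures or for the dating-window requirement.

Not effective — dating-window requirement not satisfied.

Signatures required: a majority of 11 — a majority of 11 is 6, so 6 needed; 6 signed. Sufficient.
Dating window: the latest signature is 47 days after the earliest; the limit is 45 days. Outside the window.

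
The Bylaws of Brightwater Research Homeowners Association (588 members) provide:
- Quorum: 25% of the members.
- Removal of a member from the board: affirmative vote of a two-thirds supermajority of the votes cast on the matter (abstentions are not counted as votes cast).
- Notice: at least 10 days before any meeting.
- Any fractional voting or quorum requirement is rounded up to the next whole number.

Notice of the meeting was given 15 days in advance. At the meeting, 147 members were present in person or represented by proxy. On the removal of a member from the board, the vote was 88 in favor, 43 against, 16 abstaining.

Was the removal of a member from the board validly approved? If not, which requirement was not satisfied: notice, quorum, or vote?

Notice: 15 days given; 10 required. Satisfied.
Quorum: 25% of 588 = 147; 147 present. Satisfied.
Vote: requires two-thirds of the votes cast (147 − 16 abstaining = 131); 2/3 of 131 = 87.33, rounded up to 88, so 88 needed; 88 in favor. Satisfied.

Valid — all requirements satisfied.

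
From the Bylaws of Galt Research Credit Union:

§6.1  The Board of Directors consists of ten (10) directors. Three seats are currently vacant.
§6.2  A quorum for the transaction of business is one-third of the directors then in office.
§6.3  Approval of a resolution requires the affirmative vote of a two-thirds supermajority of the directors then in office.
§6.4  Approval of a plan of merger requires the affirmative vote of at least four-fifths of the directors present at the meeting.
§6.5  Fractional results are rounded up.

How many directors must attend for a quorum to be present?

3

1/3 of 7 = 2.33, rounded up to 3.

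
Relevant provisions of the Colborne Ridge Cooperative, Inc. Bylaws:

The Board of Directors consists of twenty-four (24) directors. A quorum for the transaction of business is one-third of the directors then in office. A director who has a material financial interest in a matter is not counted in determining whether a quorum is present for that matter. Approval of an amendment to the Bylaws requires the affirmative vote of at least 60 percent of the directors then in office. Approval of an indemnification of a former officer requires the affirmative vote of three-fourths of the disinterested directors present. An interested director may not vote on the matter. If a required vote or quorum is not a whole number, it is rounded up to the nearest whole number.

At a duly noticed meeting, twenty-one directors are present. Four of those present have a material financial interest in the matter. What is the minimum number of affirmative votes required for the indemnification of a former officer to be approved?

The indemnification of a former officer requires three-fourths of the disinterested directors present (21 − 4 = 17).
3/4 of 17 = 12.75, rounded up to 13.

13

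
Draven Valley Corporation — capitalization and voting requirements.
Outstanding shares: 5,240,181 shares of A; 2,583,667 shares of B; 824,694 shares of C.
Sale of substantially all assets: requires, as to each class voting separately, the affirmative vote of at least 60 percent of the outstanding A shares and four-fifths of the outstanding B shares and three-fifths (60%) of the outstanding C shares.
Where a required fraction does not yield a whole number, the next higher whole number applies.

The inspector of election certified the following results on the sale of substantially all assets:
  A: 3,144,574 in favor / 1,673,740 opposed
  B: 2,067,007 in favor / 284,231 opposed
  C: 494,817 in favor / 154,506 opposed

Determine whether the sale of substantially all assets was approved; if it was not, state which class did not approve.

Approved — every class gave the required vote.

A: 3/5 of 5240181 = 3144108.60, rounded up to 3144109; 3,144,109 required, 3,144,574 in favor — approved.
B: 4/5 of 2583667 = 2066933.60, rounded up to 2066934; 2,066,934 required, 2,067,007 in favor — approved.
C: 3/5 of 824694 = 494816.40, rounded up to 494817; 494,817 required, 494,817 in favor — approved.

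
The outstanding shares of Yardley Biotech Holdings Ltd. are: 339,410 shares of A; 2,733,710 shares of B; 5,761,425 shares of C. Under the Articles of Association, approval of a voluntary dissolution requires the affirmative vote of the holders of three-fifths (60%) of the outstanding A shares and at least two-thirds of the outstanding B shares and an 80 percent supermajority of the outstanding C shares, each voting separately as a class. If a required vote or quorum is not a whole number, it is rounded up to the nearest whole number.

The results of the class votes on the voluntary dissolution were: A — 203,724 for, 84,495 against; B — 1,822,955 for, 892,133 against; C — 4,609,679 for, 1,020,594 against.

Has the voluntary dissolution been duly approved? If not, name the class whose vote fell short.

A: 3/5 of 339410 = 203646; 203,646 required, 203,724 in favor — approved.
B: 2/3 of 2733710 = 1822473.33, rounded up to 1822474; 1,822,474 required, 1,822,955 in favor — approved.
C: 4/5 of 5761425 = 4609140; 4,609,140 required, 4,609,679 in favor — approved.

Approved — every class gave the required vote.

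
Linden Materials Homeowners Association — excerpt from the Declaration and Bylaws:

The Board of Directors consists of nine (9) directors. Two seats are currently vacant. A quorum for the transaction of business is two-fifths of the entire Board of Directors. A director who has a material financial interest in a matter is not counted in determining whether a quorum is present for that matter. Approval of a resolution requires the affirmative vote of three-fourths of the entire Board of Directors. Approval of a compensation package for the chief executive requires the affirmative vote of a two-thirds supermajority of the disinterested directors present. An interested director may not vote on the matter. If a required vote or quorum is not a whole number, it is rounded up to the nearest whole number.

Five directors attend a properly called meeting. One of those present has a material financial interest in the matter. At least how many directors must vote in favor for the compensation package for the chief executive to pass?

3

The compensation package for the chief executive requires two-thirds of the disinterested directors present (5 − 1 = 4).
2/3 of 4 = 2.67, rounded up to 3.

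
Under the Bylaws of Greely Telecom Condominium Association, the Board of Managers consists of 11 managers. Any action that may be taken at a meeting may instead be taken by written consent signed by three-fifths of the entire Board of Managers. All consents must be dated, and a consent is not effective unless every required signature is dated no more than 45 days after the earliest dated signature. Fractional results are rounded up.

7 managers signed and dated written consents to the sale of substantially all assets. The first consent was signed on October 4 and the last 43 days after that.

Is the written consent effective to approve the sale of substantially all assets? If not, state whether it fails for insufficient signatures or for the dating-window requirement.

Signatures required: three-fifths of 11 — 3/5 of 11 = 6.60, rounded up to 7, so 7 needed; 7 signed. Sufficient.
Dating window: the latest signature is 43 days after the earliest; the limit is 45 days. Within the window.

Effective — both the signature and dating-window requirements are satisfied.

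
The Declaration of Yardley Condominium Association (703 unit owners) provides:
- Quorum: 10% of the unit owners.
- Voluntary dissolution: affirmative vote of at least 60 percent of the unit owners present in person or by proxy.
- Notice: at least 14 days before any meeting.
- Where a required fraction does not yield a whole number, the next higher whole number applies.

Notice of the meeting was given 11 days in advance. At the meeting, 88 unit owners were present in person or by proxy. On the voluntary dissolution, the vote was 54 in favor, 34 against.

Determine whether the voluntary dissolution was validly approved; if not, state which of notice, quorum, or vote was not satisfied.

Notice: 11 days given; 14 required. Not satisfied.
Quorum: 10% of 703 = 70.30, rounded up to 71; 88 present. Satisfied.
Vote: requires three-fifths of those present (88); 3/5 of 88 = 52.80, rounded up to 53, so 53 needed; 54 in favor. Satisfied.

Invalid — notice requirement not satisfied.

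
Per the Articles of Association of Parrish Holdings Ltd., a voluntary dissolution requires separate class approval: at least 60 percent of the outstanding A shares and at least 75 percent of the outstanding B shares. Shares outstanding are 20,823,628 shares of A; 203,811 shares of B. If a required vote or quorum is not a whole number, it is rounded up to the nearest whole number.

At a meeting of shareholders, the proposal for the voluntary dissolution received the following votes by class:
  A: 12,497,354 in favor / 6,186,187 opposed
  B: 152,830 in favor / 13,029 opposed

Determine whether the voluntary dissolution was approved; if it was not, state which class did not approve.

A: 3/5 of 20823628 = 12494176.80, rounded up to 12494177; 12,494,177 required, 12,497,354 in favor — approved.
B: 3/4 of 203811 = 152858.25, rounded up to 152859; 152,859 required, 152,830 in favor — not approved.

Not approved — the B shares did not give the required vote.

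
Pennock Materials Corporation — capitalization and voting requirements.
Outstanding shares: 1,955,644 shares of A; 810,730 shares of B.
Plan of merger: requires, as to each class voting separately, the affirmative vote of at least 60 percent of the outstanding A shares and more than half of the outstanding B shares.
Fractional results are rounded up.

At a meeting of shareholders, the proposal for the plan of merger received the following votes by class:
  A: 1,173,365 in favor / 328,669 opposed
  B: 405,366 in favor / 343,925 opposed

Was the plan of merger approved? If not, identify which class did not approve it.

A: 3/5 of 1955644 = 1173386.40, rounded up to 1173387; 1,173,387 required, 1,173,365 in favor — not approved.
B: a majority of 810730 is 405366; 405,366 required, 405,366 in favor — approved.

Not approved — the A shares did not give the required vote.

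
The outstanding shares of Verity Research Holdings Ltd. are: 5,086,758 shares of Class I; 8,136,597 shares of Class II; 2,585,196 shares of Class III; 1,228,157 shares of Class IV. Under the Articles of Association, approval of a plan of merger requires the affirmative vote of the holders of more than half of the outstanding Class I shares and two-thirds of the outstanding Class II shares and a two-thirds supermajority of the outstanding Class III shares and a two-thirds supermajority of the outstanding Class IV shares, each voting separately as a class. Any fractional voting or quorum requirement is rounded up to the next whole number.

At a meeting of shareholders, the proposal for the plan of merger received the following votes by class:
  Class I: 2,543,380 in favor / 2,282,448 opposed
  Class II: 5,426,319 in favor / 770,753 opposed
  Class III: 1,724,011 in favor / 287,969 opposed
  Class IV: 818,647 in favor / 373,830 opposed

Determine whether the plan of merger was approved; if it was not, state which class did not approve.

Class I: a majority of 5086758 is 2543380; 2,543,380 required, 2,543,380 in favor — approved.
Class II: 2/3 of 8136597 = 5424398; 5,424,398 required, 5,426,319 in favor — approved.
Class III: 2/3 of 2585196 = 1723464; 1,723,464 required, 1,724,011 in favor — approved.
Class IV: 2/3 of 1228157 = 818771.33, rounded up to 818772; 818,772 required, 818,647 in favor — not approved.

Not approved — the Class IV shares did not give the required vote.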